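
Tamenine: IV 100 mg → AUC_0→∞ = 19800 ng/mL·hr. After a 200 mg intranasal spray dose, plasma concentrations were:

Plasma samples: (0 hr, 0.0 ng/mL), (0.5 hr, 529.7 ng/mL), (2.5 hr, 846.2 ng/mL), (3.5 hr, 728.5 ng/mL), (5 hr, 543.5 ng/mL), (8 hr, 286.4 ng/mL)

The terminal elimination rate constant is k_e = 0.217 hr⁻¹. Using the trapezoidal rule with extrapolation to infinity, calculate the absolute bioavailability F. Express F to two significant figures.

Trapezoidal AUC_0→8 (intranasal spray):
  [0→0.5]: (0.0+529.7)/2 × 0.5 = 132.425
  [0.5→2.5]: (529.7+846.2)/2 × 2 = 1375.9
  [2.5→3.5]: (846.2+728.5)/2 × 1 = 787.35
  [3.5→5]: (728.5+543.5)/2 × 1.5 = 954.0
  [5→8]: (543.5+286.4)/2 × 3 = 1244.85
  Sum = 4494.525 ng/mL·hr
Tail: C_last/k_e = 286.4/0.217 = 1319.816
AUC_0→∞ (intranasal spray) = 4494.525 + 1319.816 = 5814.341 ng/mL·hr
F = (AUC_ev/D_ev)/(AUC_iv/D_iv) = (5814.341/200)/(19800/100) = 29.071705/198 = 0.1468

F = 0.15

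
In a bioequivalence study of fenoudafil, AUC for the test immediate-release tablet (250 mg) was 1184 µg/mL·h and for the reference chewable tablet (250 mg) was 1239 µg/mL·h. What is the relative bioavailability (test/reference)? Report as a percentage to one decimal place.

F_rel = (AUC_test/D_test) / (AUC_ref/D_ref)
      = (1184/250) / (1239/250)
      = 4.736 / 4.956 = 0.9556 = 95.56%

F_rel = 95.6%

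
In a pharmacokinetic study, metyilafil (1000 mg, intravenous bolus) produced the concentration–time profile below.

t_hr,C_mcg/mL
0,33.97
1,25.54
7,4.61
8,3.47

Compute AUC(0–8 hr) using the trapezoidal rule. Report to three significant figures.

AUC = 124 mcg/mL·hr

Trapezoidal AUC_0→8:
  [0→1]: (33.97+25.54)/2 × 1 = 29.755
  [1→7]: (25.54+4.61)/2 × 6 = 90.45
  [7→8]: (4.61+3.47)/2 × 1 = 4.04
  Sum = 124.245 mcg/mL·hr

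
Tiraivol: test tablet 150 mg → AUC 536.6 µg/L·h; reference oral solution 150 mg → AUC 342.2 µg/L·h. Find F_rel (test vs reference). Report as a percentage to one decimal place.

F_rel = (AUC_test/D_test) / (AUC_ref/D_ref)
      = (536.6/150) / (342.2/150)
      = 3.57733 / 2.28133 = 1.5681 = 156.81%

F_rel = 156.8%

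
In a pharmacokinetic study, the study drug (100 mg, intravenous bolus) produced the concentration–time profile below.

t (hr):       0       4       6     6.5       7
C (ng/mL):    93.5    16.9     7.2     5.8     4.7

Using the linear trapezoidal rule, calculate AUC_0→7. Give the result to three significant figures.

Trapezoidal AUC_0→7:
  [0→4]: (93.5+16.9)/2 × 4 = 220.8
  [4→6]: (16.9+7.2)/2 × 2 = 24.1
  [6→6.5]: (7.2+5.8)/2 × 0.5 = 3.25
  [6.5→7]: (5.8+4.7)/2 × 0.5 = 2.625
  Sum = 250.775 ng/mL·hr

AUC = 251 ng/mL·hr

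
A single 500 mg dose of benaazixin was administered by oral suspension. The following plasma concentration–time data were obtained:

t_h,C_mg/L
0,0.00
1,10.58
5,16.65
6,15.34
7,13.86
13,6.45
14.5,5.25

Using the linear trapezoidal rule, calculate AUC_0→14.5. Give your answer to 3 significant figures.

AUC = 160 mg/L·h

Trapezoidal AUC_0→14.5:
  [0→1]: (0.00+10.58)/2 × 1 = 5.29
  [1→5]: (10.58+16.65)/2 × 4 = 54.46
  [5→6]: (16.65+15.34)/2 × 1 = 15.995
  [6→7]: (15.34+13.86)/2 × 1 = 14.6
  [7→13]: (13.86+6.45)/2 × 6 = 60.93
  [13→14.5]: (6.45+5.25)/2 × 1.5 = 8.775
  Sum = 160.05 mg/L·h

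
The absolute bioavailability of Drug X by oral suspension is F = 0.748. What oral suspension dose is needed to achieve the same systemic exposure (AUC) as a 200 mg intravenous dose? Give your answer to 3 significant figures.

D_oral = 267 mg

For equal systemic exposure: F × D_ev = D_iv
D_ev = D_iv / F = 200 / 0.748 = 267.38 mg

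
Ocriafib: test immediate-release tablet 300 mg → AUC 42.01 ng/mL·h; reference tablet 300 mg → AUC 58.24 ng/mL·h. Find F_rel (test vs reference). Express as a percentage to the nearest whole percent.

F_rel = (AUC_test/D_test) / (AUC_ref/D_ref)
      = (42.01/300) / (58.24/300)
      = 0.140033 / 0.194133 = 0.7213 = 72.13%

F_rel = 72%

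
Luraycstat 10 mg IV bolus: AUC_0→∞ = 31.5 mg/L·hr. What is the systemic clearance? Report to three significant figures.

CL = 0.317 L/hr

CL = Dose_iv / AUC_0→∞
   = 10 / 31.5 = 0.31746 L/hr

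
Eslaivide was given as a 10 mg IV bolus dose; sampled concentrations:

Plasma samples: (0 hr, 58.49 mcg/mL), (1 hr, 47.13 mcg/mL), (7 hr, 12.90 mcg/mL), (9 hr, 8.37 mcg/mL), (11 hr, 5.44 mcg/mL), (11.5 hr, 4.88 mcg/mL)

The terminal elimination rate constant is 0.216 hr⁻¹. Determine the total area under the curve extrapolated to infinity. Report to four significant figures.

Trapezoidal AUC_0→11.5:
  [0→1]: (58.49+47.13)/2 × 1 = 52.81
  [1→7]: (47.13+12.90)/2 × 6 = 180.09
  [7→9]: (12.90+8.37)/2 × 2 = 21.27
  [9→11]: (8.37+5.44)/2 × 2 = 13.81
  [11→11.5]: (5.44+4.88)/2 × 0.5 = 2.58
  Sum = 270.56 mcg/mL·hr
Extrapolated tail: C_last / k_e = 4.88 / 0.216 = 22.593
AUC_0→∞ = 270.56 + 22.593 = 293.153 mcg/mL·hr

AUC = 293.2 mcg/mL·hr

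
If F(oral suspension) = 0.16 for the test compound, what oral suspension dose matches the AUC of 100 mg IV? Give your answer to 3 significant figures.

For equal systemic exposure: F × D_ev = D_iv
D_ev = D_iv / F = 100 / 0.16 = 625 mg

D_oral = 625 mg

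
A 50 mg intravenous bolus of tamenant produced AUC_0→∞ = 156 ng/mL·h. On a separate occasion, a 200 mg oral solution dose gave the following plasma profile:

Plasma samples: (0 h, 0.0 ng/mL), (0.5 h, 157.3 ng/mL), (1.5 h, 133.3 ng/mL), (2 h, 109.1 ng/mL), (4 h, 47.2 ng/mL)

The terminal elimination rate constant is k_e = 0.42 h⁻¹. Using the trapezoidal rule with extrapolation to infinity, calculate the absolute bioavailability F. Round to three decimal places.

F = 0.824

Trapezoidal AUC_0→4 (oral solution):
  [0→0.5]: (0.0+157.3)/2 × 0.5 = 39.325
  [0.5→1.5]: (157.3+133.3)/2 × 1 = 145.3
  [1.5→2]: (133.3+109.1)/2 × 0.5 = 60.6
  [2→4]: (109.1+47.2)/2 × 2 = 156.3
  Sum = 401.525 ng/mL·h
Tail: C_last/k_e = 47.2/0.42 = 112.381
AUC_0→∞ (oral solution) = 401.525 + 112.381 = 513.906 ng/mL·h
F = (AUC_ev/D_ev)/(AUC_iv/D_iv) = (513.906/200)/(156/50) = 2.56953/3.12 = 0.8236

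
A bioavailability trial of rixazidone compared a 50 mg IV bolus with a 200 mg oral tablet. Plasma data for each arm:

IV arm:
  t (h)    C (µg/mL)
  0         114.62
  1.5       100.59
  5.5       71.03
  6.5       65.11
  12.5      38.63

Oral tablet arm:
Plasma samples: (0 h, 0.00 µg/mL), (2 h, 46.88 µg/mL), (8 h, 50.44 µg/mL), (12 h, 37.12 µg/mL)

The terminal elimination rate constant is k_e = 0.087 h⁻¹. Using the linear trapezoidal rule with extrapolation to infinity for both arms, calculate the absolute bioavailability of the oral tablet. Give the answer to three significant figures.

Trapezoidal AUC_0→12.5 (IV):
  [0→1.5]: (114.62+100.59)/2 × 1.5 = 161.4075
  [1.5→5.5]: (100.59+71.03)/2 × 4 = 343.24
  [5.5→6.5]: (71.03+65.11)/2 × 1 = 68.07
  [6.5→12.5]: (65.11+38.63)/2 × 6 = 311.22
  Sum = 883.9375 µg/mL·h
IV tail: 38.63/0.087 = 444.023; AUC_iv,0→∞ = 883.9375 + 444.023 = 1327.9605 µg/mL·h
Trapezoidal AUC_0→12 (oral tablet):
  [0→2]: (0.00+46.88)/2 × 2 = 46.88
  [2→8]: (46.88+50.44)/2 × 6 = 291.96
  [8→12]: (50.44+37.12)/2 × 4 = 175.12
  Sum = 513.96 µg/mL·h
oral tablet tail: 37.12/0.087 = 426.667; AUC_ev,0→∞ = 513.96 + 426.667 = 940.627 µg/mL·h
F = (AUC_ev/D_ev)/(AUC_iv/D_iv) = (940.627/200)/(1327.9605/50) = 4.703135/26.55921 = 0.1771

F = 0.177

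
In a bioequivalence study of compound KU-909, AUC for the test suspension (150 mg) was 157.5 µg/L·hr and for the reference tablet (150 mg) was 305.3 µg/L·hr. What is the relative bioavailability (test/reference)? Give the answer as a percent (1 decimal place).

F_rel = 51.6%

F_rel = (AUC_test/D_test) / (AUC_ref/D_ref)
      = (157.5/150) / (305.3/150)
      = 1.05 / 2.03533 = 0.5159 = 51.59%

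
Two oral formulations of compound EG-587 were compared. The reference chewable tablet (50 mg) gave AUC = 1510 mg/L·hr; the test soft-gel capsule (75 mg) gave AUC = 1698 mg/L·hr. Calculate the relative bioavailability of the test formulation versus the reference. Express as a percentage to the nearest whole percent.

F_rel = (AUC_test/D_test) / (AUC_ref/D_ref)
      = (1698/75) / (1510/50)
      = 22.64 / 30.2 = 0.7497 = 74.97%

F_rel = 75%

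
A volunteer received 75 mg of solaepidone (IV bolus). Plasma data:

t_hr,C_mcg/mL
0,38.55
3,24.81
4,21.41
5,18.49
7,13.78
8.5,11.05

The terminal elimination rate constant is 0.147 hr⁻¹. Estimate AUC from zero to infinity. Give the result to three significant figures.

Trapezoidal AUC_0→8.5:
  [0→3]: (38.55+24.81)/2 × 3 = 95.04
  [3→4]: (24.81+21.41)/2 × 1 = 23.11
  [4→5]: (21.41+18.49)/2 × 1 = 19.95
  [5→7]: (18.49+13.78)/2 × 2 = 32.27
  [7→8.5]: (13.78+11.05)/2 × 1.5 = 18.6225
  Sum = 188.9925 mcg/mL·hr
Extrapolated tail: C_last / k_e = 11.05 / 0.147 = 75.170
AUC_0→∞ = 188.9925 + 75.170 = 264.1625 mcg/mL·hr

AUC = 264 mcg/mL·hr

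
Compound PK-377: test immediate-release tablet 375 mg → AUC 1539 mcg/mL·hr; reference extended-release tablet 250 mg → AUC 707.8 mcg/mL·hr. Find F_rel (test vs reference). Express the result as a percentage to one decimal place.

F_rel = (AUC_test/D_test) / (AUC_ref/D_ref)
      = (1539/375) / (707.8/250)
      = 4.104 / 2.8312 = 1.4496 = 144.96%

F_rel = 145.0%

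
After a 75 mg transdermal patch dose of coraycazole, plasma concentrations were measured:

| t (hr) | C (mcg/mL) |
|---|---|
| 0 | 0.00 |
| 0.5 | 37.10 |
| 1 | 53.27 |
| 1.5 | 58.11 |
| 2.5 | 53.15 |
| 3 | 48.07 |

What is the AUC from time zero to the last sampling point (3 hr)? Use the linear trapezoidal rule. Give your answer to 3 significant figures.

AUC = 141 mcg/mL·hr

Trapezoidal AUC_0→3:
  [0→0.5]: (0.00+37.10)/2 × 0.5 = 9.275
  [0.5→1]: (37.10+53.27)/2 × 0.5 = 22.5925
  [1→1.5]: (53.27+58.11)/2 × 0.5 = 27.845
  [1.5→2.5]: (58.11+53.15)/2 × 1 = 55.63
  [2.5→3]: (53.15+48.07)/2 × 0.5 = 25.305
  Sum = 140.6475 mcg/mL·hr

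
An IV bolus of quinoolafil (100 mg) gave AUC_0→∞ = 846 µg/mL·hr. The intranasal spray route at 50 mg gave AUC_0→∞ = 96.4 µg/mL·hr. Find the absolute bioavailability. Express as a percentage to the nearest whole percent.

F = 23%

F = (AUC_ev / D_ev) / (AUC_iv / D_iv)
  = (96.4/50) / (846/100)
  = 1.928 / 8.46 = 0.2279
  = 22.79%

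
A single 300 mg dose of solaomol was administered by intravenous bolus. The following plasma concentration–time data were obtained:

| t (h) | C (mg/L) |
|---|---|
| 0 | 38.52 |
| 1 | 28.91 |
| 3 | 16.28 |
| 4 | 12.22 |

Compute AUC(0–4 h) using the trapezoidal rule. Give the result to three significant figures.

AUC = 93.2 mg/L·h

Trapezoidal AUC_0→4:
  [0→1]: (38.52+28.91)/2 × 1 = 33.715
  [1→3]: (28.91+16.28)/2 × 2 = 45.19
  [3→4]: (16.28+12.22)/2 × 1 = 14.25
  Sum = 93.155 mg/L·h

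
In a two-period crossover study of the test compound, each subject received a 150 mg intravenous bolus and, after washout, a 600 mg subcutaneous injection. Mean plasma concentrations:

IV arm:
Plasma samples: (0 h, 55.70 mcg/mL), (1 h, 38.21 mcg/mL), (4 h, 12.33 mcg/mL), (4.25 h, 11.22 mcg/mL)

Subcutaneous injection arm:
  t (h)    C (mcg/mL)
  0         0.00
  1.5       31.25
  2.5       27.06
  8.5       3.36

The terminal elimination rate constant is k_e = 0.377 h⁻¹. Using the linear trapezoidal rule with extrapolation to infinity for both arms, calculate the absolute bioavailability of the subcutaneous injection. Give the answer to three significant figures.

F = 0.246

Trapezoidal AUC_0→4.25 (IV):
  [0→1]: (55.70+38.21)/2 × 1 = 46.955
  [1→4]: (38.21+12.33)/2 × 3 = 75.81
  [4→4.25]: (12.33+11.22)/2 × 0.25 = 2.94375
  Sum = 125.70875 mcg/mL·h
IV tail: 11.22/0.377 = 29.761; AUC_iv,0→∞ = 125.70875 + 29.761 = 155.46975 mcg/mL·h
Trapezoidal AUC_0→8.5 (subcutaneous injection):
  [0→1.5]: (0.00+31.25)/2 × 1.5 = 23.4375
  [1.5→2.5]: (31.25+27.06)/2 × 1 = 29.155
  [2.5→8.5]: (27.06+3.36)/2 × 6 = 91.26
  Sum = 143.8525 mcg/mL·h
subcutaneous injection tail: 3.36/0.377 = 8.912; AUC_ev,0→∞ = 143.8525 + 8.912 = 152.7645 mcg/mL·h
F = (AUC_ev/D_ev)/(AUC_iv/D_iv) = (152.7645/600)/(155.46975/150) = 0.2546075/1.036465 = 0.2456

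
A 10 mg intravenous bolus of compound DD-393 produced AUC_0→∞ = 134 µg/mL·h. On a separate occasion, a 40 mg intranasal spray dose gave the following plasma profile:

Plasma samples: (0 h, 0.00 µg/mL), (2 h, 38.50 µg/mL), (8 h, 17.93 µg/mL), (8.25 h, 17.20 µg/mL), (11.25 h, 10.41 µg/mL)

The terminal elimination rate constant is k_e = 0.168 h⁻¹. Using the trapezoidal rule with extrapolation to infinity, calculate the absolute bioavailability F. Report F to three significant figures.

Trapezoidal AUC_0→11.25 (intranasal spray):
  [0→2]: (0.00+38.50)/2 × 2 = 38.5
  [2→8]: (38.50+17.93)/2 × 6 = 169.29
  [8→8.25]: (17.93+17.20)/2 × 0.25 = 4.39125
  [8.25→11.25]: (17.20+10.41)/2 × 3 = 41.415
  Sum = 253.59625 µg/mL·h
Tail: C_last/k_e = 10.41/0.168 = 61.964
AUC_0→∞ (intranasal spray) = 253.59625 + 61.964 = 315.56025 µg/mL·h
F = (AUC_ev/D_ev)/(AUC_iv/D_iv) = (315.56025/40)/(134/10) = 7.88901/13.4 = 0.5887

F = 0.589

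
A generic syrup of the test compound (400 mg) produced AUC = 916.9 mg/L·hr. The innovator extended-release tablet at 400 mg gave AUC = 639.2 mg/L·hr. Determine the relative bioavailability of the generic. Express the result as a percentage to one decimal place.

F_rel = 143.4%

F_rel = (AUC_test/D_test) / (AUC_ref/D_ref)
      = (916.9/400) / (639.2/400)
      = 2.29225 / 1.598 = 1.4344 = 143.44%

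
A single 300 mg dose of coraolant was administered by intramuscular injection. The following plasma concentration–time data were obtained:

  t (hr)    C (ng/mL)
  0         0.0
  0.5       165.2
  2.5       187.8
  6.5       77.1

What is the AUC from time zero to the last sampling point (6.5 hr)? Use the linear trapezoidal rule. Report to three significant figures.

Trapezoidal AUC_0→6.5:
  [0→0.5]: (0.0+165.2)/2 × 0.5 = 41.3
  [0.5→2.5]: (165.2+187.8)/2 × 2 = 353.0
  [2.5→6.5]: (187.8+77.1)/2 × 4 = 529.8
  Sum = 924.1 ng/mL·hr

AUC = 924 ng/mL·hr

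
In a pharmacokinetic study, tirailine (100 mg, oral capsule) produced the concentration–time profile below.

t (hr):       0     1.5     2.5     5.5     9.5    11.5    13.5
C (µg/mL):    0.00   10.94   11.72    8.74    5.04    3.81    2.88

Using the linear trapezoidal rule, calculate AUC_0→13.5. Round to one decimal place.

AUC = 93.3 µg/mL·hr

Trapezoidal AUC_0→13.5:
  [0→1.5]: (0.00+10.94)/2 × 1.5 = 8.205
  [1.5→2.5]: (10.94+11.72)/2 × 1 = 11.33
  [2.5→5.5]: (11.72+8.74)/2 × 3 = 30.69
  [5.5→9.5]: (8.74+5.04)/2 × 4 = 27.56
  [9.5→11.5]: (5.04+3.81)/2 × 2 = 8.85
  [11.5→13.5]: (3.81+2.88)/2 × 2 = 6.69
  Sum = 93.325 µg/mL·hr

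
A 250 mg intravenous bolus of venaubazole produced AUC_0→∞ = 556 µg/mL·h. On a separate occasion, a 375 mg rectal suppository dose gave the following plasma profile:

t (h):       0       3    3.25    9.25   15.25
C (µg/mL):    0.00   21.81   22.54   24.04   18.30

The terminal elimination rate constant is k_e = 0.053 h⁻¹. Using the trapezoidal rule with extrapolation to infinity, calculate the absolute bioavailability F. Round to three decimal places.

F = 0.780

Trapezoidal AUC_0→15.25 (rectal suppository):
  [0→3]: (0.00+21.81)/2 × 3 = 32.715
  [3→3.25]: (21.81+22.54)/2 × 0.25 = 5.54375
  [3.25→9.25]: (22.54+24.04)/2 × 6 = 139.74
  [9.25→15.25]: (24.04+18.30)/2 × 6 = 127.02
  Sum = 305.01875 µg/mL·h
Tail: C_last/k_e = 18.30/0.053 = 345.283
AUC_0→∞ (rectal suppository) = 305.01875 + 345.283 = 650.30175 µg/mL·h
F = (AUC_ev/D_ev)/(AUC_iv/D_iv) = (650.30175/375)/(556/250) = 1.734138/2.224 = 0.7797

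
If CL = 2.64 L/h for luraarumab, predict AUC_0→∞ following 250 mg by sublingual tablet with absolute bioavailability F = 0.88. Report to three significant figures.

AUC_0→∞ = F × Dose / CL
        = 0.88 × 250 / 2.64 = 83.3333 mg/L·h

AUC = 83.3 mg/L·h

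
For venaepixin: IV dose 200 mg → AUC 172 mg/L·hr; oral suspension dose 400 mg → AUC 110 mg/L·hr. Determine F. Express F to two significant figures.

F = (AUC_ev / D_ev) / (AUC_iv / D_iv)
  = (110/400) / (172/200)
  = 0.275 / 0.86 = 0.3198

F = 0.32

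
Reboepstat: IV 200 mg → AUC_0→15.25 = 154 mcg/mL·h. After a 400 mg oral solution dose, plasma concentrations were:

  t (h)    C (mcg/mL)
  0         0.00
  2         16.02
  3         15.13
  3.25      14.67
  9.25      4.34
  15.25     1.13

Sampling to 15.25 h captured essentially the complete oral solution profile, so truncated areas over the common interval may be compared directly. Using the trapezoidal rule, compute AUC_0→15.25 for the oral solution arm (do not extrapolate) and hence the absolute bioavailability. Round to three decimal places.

Trapezoidal AUC_0→15.25 (oral solution):
  [0→2]: (0.00+16.02)/2 × 2 = 16.02
  [2→3]: (16.02+15.13)/2 × 1 = 15.575
  [3→3.25]: (15.13+14.67)/2 × 0.25 = 3.725
  [3.25→9.25]: (14.67+4.34)/2 × 6 = 57.03
  [9.25→15.25]: (4.34+1.13)/2 × 6 = 16.41
  Sum = 108.76 mcg/mL·h
F = (AUC_ev/D_ev)/(AUC_iv/D_iv) = (108.76/400)/(154/200) = 0.2719/0.77 = 0.3531

F = 0.353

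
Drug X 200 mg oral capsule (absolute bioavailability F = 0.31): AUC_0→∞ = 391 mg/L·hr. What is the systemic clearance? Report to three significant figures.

CL = 0.159 L/hr

CL = F × Dose / AUC_0→∞
   = 0.31 × 200 / 391 = 0.158568 L/hr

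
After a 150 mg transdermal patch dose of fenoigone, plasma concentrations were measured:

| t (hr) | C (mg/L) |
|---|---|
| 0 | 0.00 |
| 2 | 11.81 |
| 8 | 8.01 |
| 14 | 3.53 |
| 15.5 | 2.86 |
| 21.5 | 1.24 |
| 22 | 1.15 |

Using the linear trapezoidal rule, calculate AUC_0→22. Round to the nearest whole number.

Trapezoidal AUC_0→22:
  [0→2]: (0.00+11.81)/2 × 2 = 11.81
  [2→8]: (11.81+8.01)/2 × 6 = 59.46
  [8→14]: (8.01+3.53)/2 × 6 = 34.62
  [14→15.5]: (3.53+2.86)/2 × 1.5 = 4.7925
  [15.5→21.5]: (2.86+1.24)/2 × 6 = 12.3
  [21.5→22]: (1.24+1.15)/2 × 0.5 = 0.5975
  Sum = 123.58 mg/L·hr

AUC = 124 mg/L·hr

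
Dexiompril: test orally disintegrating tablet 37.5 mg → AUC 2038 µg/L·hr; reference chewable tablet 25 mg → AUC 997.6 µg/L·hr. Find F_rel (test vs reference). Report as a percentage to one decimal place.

F_rel = 136.2%

F_rel = (AUC_test/D_test) / (AUC_ref/D_ref)
      = (2038/37.5) / (997.6/25)
      = 54.3467 / 39.904 = 1.3619 = 136.19%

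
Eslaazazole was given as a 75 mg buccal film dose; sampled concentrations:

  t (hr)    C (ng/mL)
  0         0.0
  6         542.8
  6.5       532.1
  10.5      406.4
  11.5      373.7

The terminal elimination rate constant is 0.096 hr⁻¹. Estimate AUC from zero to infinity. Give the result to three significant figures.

AUC = 8060 ng/mL·hr

Trapezoidal AUC_0→11.5:
  [0→6]: (0.0+542.8)/2 × 6 = 1628.4
  [6→6.5]: (542.8+532.1)/2 × 0.5 = 268.725
  [6.5→10.5]: (532.1+406.4)/2 × 4 = 1877.0
  [10.5→11.5]: (406.4+373.7)/2 × 1 = 390.05
  Sum = 4164.175 ng/mL·hr
Extrapolated tail: C_last / k_e = 373.7 / 0.096 = 3892.708
AUC_0→∞ = 4164.175 + 3892.708 = 8056.883 ng/mL·hr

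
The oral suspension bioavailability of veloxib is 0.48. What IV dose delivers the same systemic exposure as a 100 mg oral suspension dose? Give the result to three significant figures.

D_iv = 48.0 mg

Systemic exposure from an extravascular dose = F × D_ev, so the equivalent IV dose is F × D_ev.
D_iv = F × D_ev = 0.48 × 100 = 48 mg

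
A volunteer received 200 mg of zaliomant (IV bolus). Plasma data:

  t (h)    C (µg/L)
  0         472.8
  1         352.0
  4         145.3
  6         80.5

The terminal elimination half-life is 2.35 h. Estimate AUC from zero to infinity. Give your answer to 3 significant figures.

AUC = 1660 µg/L·h

Trapezoidal AUC_0→6:
  [0→1]: (472.8+352.0)/2 × 1 = 412.4
  [1→4]: (352.0+145.3)/2 × 3 = 745.95
  [4→6]: (145.3+80.5)/2 × 2 = 225.8
  Sum = 1384.15 µg/L·h
k_e = ln2 / t½ = 0.693147 / 2.35 = 0.2950 h^-1
Extrapolated tail: C_last / k_e = 80.5 / 0.295 = 272.881
AUC_0→∞ = 1384.15 + 272.881 = 1657.031 µg/L·h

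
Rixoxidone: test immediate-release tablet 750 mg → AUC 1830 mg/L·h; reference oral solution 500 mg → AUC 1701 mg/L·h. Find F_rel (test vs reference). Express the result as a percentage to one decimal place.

F_rel = 71.7%

F_rel = (AUC_test/D_test) / (AUC_ref/D_ref)
      = (1830/750) / (1701/500)
      = 2.44 / 3.402 = 0.7172 = 71.72%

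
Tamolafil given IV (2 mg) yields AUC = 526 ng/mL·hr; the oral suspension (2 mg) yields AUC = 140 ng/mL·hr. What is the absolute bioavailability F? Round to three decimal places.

F = 0.266

F = (AUC_ev / D_ev) / (AUC_iv / D_iv)
  = (140/2) / (526/2)
  = 70 / 263 = 0.2662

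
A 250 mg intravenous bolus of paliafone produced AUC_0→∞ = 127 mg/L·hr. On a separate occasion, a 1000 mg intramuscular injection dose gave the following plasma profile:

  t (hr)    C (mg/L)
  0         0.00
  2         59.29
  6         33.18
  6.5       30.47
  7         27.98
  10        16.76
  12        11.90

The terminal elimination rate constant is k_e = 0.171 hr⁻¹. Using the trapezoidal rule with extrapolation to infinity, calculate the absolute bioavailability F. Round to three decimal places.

F = 0.866

Trapezoidal AUC_0→12 (intramuscular injection):
  [0→2]: (0.00+59.29)/2 × 2 = 59.29
  [2→6]: (59.29+33.18)/2 × 4 = 184.94
  [6→6.5]: (33.18+30.47)/2 × 0.5 = 15.9125
  [6.5→7]: (30.47+27.98)/2 × 0.5 = 14.6125
  [7→10]: (27.98+16.76)/2 × 3 = 67.11
  [10→12]: (16.76+11.90)/2 × 2 = 28.66
  Sum = 370.525 mg/L·hr
Tail: C_last/k_e = 11.90/0.171 = 69.591
AUC_0→∞ (intramuscular injection) = 370.525 + 69.591 = 440.116 mg/L·hr
F = (AUC_ev/D_ev)/(AUC_iv/D_iv) = (440.116/1000)/(127/250) = 0.440116/0.508 = 0.8664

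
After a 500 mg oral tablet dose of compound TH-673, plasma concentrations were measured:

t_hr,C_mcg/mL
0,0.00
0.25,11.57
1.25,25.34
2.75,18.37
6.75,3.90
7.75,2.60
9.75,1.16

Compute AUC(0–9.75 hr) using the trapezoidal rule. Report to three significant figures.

AUC = 104 mcg/mL·hr

Trapezoidal AUC_0→9.75:
  [0→0.25]: (0.00+11.57)/2 × 0.25 = 1.44625
  [0.25→1.25]: (11.57+25.34)/2 × 1 = 18.455
  [1.25→2.75]: (25.34+18.37)/2 × 1.5 = 32.7825
  [2.75→6.75]: (18.37+3.90)/2 × 4 = 44.54
  [6.75→7.75]: (3.90+2.60)/2 × 1 = 3.25
  [7.75→9.75]: (2.60+1.16)/2 × 2 = 3.76
  Sum = 104.23375 mcg/mL·hr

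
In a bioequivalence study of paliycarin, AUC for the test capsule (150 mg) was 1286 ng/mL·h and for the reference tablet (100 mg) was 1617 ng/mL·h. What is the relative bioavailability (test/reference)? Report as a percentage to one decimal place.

F_rel = (AUC_test/D_test) / (AUC_ref/D_ref)
      = (1286/150) / (1617/100)
      = 8.57333 / 16.17 = 0.5302 = 53.02%

F_rel = 53.0%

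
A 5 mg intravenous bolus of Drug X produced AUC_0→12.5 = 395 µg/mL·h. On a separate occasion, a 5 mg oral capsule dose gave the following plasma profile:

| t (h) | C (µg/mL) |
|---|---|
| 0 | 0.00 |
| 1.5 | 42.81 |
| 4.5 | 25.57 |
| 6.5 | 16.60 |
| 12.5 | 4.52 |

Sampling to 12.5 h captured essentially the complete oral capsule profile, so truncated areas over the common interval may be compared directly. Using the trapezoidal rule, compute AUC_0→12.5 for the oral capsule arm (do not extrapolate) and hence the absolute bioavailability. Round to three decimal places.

F = 0.608

Trapezoidal AUC_0→12.5 (oral capsule):
  [0→1.5]: (0.00+42.81)/2 × 1.5 = 32.1075
  [1.5→4.5]: (42.81+25.57)/2 × 3 = 102.57
  [4.5→6.5]: (25.57+16.60)/2 × 2 = 42.17
  [6.5→12.5]: (16.60+4.52)/2 × 6 = 63.36
  Sum = 240.2075 µg/mL·h
F = (AUC_ev/D_ev)/(AUC_iv/D_iv) = (240.2075/5)/(395/5) = 48.0415/79 = 0.6081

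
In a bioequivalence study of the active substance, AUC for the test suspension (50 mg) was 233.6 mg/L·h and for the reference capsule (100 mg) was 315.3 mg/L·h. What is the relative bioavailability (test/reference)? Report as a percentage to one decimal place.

F_rel = (AUC_test/D_test) / (AUC_ref/D_ref)
      = (233.6/50) / (315.3/100)
      = 4.672 / 3.153 = 1.4818 = 148.18%

F_rel = 148.2%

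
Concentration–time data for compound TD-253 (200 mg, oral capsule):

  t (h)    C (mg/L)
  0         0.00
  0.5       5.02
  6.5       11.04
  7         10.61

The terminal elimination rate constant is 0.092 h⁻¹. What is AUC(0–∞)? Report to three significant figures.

Trapezoidal AUC_0→7:
  [0→0.5]: (0.00+5.02)/2 × 0.5 = 1.255
  [0.5→6.5]: (5.02+11.04)/2 × 6 = 48.18
  [6.5→7]: (11.04+10.61)/2 × 0.5 = 5.4125
  Sum = 54.8475 mg/L·h
Extrapolated tail: C_last / k_e = 10.61 / 0.092 = 115.326
AUC_0→∞ = 54.8475 + 115.326 = 170.1735 mg/L·h

AUC = 170 mg/L·h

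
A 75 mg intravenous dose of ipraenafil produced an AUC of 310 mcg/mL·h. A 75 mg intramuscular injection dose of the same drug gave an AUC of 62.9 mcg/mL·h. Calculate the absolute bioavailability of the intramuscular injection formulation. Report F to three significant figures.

F = (AUC_ev / D_ev) / (AUC_iv / D_iv)
  = (62.9/75) / (310/75)
  = 0.838667 / 4.13333 = 0.2029

F = 0.203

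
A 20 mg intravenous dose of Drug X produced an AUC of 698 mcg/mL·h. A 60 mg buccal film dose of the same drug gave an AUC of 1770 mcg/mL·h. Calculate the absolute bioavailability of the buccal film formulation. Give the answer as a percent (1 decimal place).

F = 84.5%

F = (AUC_ev / D_ev) / (AUC_iv / D_iv)
  = (1770/60) / (698/20)
  = 29.5 / 34.9 = 0.8453
  = 84.53%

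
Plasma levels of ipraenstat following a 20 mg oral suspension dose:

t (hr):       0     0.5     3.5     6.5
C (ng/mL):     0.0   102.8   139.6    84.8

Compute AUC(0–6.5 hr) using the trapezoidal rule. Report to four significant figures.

Trapezoidal AUC_0→6.5:
  [0→0.5]: (0.0+102.8)/2 × 0.5 = 25.7
  [0.5→3.5]: (102.8+139.6)/2 × 3 = 363.6
  [3.5→6.5]: (139.6+84.8)/2 × 3 = 336.6
  Sum = 725.9 ng/mL·hr

AUC = 725.9 ng/mL·hr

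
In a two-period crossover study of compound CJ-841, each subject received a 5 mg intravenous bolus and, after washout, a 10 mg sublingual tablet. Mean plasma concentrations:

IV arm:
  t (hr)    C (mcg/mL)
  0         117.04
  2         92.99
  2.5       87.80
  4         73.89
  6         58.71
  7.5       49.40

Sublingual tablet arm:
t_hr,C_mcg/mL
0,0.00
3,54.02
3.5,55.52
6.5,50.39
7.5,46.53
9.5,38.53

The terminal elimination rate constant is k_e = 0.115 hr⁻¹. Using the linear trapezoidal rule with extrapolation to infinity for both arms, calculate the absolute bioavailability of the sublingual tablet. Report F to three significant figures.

F = 0.361

Trapezoidal AUC_0→7.5 (IV):
  [0→2]: (117.04+92.99)/2 × 2 = 210.03
  [2→2.5]: (92.99+87.80)/2 × 0.5 = 45.1975
  [2.5→4]: (87.80+73.89)/2 × 1.5 = 121.2675
  [4→6]: (73.89+58.71)/2 × 2 = 132.6
  [6→7.5]: (58.71+49.40)/2 × 1.5 = 81.0825
  Sum = 590.1775 mcg/mL·hr
IV tail: 49.40/0.115 = 429.565; AUC_iv,0→∞ = 590.1775 + 429.565 = 1019.7425 mcg/mL·hr
Trapezoidal AUC_0→9.5 (sublingual tablet):
  [0→3]: (0.00+54.02)/2 × 3 = 81.03
  [3→3.5]: (54.02+55.52)/2 × 0.5 = 27.385
  [3.5→6.5]: (55.52+50.39)/2 × 3 = 158.865
  [6.5→7.5]: (50.39+46.53)/2 × 1 = 48.46
  [7.5→9.5]: (46.53+38.53)/2 × 2 = 85.06
  Sum = 400.8 mcg/mL·hr
sublingual tablet tail: 38.53/0.115 = 335.043; AUC_ev,0→∞ = 400.8 + 335.043 = 735.843 mcg/mL·hr
F = (AUC_ev/D_ev)/(AUC_iv/D_iv) = (735.843/10)/(1019.7425/5) = 73.5843/203.9485 = 0.3608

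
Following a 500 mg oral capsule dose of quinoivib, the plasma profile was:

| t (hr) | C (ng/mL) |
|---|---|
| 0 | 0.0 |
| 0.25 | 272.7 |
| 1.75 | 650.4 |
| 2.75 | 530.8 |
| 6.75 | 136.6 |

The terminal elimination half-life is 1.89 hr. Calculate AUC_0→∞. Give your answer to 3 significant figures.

Trapezoidal AUC_0→6.75:
  [0→0.25]: (0.0+272.7)/2 × 0.25 = 34.0875
  [0.25→1.75]: (272.7+650.4)/2 × 1.5 = 692.325
  [1.75→2.75]: (650.4+530.8)/2 × 1 = 590.6
  [2.75→6.75]: (530.8+136.6)/2 × 4 = 1334.8
  Sum = 2651.8125 ng/mL·hr
k_e = ln2 / t½ = 0.693147 / 1.89 = 0.3667 hr^-1
Extrapolated tail: C_last / k_e = 136.6 / 0.3667 = 372.512
AUC_0→∞ = 2651.8125 + 372.512 = 3024.3245 ng/mL·hr

AUC = 3020 ng/mL·hr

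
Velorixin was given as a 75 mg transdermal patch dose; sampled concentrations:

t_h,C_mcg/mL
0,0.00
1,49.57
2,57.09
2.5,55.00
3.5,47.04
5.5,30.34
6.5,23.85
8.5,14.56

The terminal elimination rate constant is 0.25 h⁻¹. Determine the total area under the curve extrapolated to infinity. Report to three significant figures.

Trapezoidal AUC_0→8.5:
  [0→1]: (0.00+49.57)/2 × 1 = 24.785
  [1→2]: (49.57+57.09)/2 × 1 = 53.33
  [2→2.5]: (57.09+55.00)/2 × 0.5 = 28.0225
  [2.5→3.5]: (55.00+47.04)/2 × 1 = 51.02
  [3.5→5.5]: (47.04+30.34)/2 × 2 = 77.38
  [5.5→6.5]: (30.34+23.85)/2 × 1 = 27.095
  [6.5→8.5]: (23.85+14.56)/2 × 2 = 38.41
  Sum = 300.0425 mcg/mL·h
Extrapolated tail: C_last / k_e = 14.56 / 0.25 = 58.240
AUC_0→∞ = 300.0425 + 58.240 = 358.2825 mcg/mL·h

AUC = 358 mcg/mL·h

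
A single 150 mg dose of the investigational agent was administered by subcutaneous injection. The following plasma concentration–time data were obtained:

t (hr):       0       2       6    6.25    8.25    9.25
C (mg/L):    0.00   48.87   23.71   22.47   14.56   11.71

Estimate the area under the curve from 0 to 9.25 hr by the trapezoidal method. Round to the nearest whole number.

Trapezoidal AUC_0→9.25:
  [0→2]: (0.00+48.87)/2 × 2 = 48.87
  [2→6]: (48.87+23.71)/2 × 4 = 145.16
  [6→6.25]: (23.71+22.47)/2 × 0.25 = 5.7725
  [6.25→8.25]: (22.47+14.56)/2 × 2 = 37.03
  [8.25→9.25]: (14.56+11.71)/2 × 1 = 13.135
  Sum = 249.9675 mg/L·hr

AUC = 250 mg/L·hr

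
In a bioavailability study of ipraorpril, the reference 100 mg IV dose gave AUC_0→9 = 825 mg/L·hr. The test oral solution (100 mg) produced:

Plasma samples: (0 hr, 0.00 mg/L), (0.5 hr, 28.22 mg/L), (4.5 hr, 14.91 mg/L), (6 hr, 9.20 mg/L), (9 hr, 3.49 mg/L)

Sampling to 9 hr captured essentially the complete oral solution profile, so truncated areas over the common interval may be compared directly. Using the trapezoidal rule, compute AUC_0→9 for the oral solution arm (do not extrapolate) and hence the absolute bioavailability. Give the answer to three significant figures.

Trapezoidal AUC_0→9 (oral solution):
  [0→0.5]: (0.00+28.22)/2 × 0.5 = 7.055
  [0.5→4.5]: (28.22+14.91)/2 × 4 = 86.26
  [4.5→6]: (14.91+9.20)/2 × 1.5 = 18.0825
  [6→9]: (9.20+3.49)/2 × 3 = 19.035
  Sum = 130.4325 mg/L·hr
F = (AUC_ev/D_ev)/(AUC_iv/D_iv) = (130.4325/100)/(825/100) = 1.304325/8.25 = 0.1581

F = 0.158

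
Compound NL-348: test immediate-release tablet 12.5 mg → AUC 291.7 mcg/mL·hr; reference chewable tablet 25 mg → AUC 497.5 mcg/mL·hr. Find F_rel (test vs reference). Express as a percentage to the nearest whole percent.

F_rel = (AUC_test/D_test) / (AUC_ref/D_ref)
      = (291.7/12.5) / (497.5/25)
      = 23.336 / 19.9 = 1.1727 = 117.27%

F_rel = 117%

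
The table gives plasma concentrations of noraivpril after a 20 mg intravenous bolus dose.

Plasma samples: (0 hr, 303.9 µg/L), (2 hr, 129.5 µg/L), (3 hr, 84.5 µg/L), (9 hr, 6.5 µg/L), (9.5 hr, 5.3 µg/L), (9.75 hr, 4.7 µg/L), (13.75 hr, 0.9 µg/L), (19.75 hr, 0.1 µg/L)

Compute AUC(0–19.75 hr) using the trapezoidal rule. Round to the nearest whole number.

AUC = 832 µg/L·hr

Trapezoidal AUC_0→19.75:
  [0→2]: (303.9+129.5)/2 × 2 = 433.4
  [2→3]: (129.5+84.5)/2 × 1 = 107.0
  [3→9]: (84.5+6.5)/2 × 6 = 273.0
  [9→9.5]: (6.5+5.3)/2 × 0.5 = 2.95
  [9.5→9.75]: (5.3+4.7)/2 × 0.25 = 1.25
  [9.75→13.75]: (4.7+0.9)/2 × 4 = 11.2
  [13.75→19.75]: (0.9+0.1)/2 × 6 = 3.0
  Sum = 831.8 µg/L·hr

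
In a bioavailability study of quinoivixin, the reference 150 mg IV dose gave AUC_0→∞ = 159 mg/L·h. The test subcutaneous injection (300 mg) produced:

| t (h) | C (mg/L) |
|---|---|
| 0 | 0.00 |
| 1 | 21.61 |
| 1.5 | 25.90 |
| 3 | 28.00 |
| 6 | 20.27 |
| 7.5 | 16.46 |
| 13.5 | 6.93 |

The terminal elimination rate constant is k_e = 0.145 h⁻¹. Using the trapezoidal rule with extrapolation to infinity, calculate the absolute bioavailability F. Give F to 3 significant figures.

F = 0.884

Trapezoidal AUC_0→13.5 (subcutaneous injection):
  [0→1]: (0.00+21.61)/2 × 1 = 10.805
  [1→1.5]: (21.61+25.90)/2 × 0.5 = 11.8775
  [1.5→3]: (25.90+28.00)/2 × 1.5 = 40.425
  [3→6]: (28.00+20.27)/2 × 3 = 72.405
  [6→7.5]: (20.27+16.46)/2 × 1.5 = 27.5475
  [7.5→13.5]: (16.46+6.93)/2 × 6 = 70.17
  Sum = 233.23 mg/L·h
Tail: C_last/k_e = 6.93/0.145 = 47.793
AUC_0→∞ (subcutaneous injection) = 233.23 + 47.793 = 281.023 mg/L·h
F = (AUC_ev/D_ev)/(AUC_iv/D_iv) = (281.023/300)/(159/150) = 0.936743/1.06 = 0.8837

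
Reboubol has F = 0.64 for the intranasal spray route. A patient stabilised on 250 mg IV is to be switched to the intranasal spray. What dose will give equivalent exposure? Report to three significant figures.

D_intranasal = 391 mg

For equal systemic exposure: F × D_ev = D_iv
D_ev = D_iv / F = 250 / 0.64 = 390.625 mg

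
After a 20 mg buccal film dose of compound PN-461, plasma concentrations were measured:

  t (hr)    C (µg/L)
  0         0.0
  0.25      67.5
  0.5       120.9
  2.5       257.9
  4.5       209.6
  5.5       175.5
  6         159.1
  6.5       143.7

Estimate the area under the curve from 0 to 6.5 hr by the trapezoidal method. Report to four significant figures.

AUC = 1230 µg/L·hr

Trapezoidal AUC_0→6.5:
  [0→0.25]: (0.0+67.5)/2 × 0.25 = 8.4375
  [0.25→0.5]: (67.5+120.9)/2 × 0.25 = 23.55
  [0.5→2.5]: (120.9+257.9)/2 × 2 = 378.8
  [2.5→4.5]: (257.9+209.6)/2 × 2 = 467.5
  [4.5→5.5]: (209.6+175.5)/2 × 1 = 192.55
  [5.5→6]: (175.5+159.1)/2 × 0.5 = 83.65
  [6→6.5]: (159.1+143.7)/2 × 0.5 = 75.7
  Sum = 1230.1875 µg/L·hr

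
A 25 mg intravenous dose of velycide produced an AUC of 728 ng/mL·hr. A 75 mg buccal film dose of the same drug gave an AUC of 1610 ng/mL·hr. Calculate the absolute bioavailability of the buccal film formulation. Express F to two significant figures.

F = 0.74

F = (AUC_ev / D_ev) / (AUC_iv / D_iv)
  = (1610/75) / (728/25)
  = 21.4667 / 29.12 = 0.7372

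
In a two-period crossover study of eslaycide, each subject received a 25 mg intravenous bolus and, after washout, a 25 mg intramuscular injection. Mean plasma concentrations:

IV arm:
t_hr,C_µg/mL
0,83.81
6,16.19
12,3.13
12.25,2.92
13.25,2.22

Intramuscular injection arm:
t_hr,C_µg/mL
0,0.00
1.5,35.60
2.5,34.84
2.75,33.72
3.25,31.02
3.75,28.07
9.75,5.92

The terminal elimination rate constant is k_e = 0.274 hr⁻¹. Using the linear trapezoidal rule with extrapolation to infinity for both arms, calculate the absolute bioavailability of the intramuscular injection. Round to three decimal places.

Trapezoidal AUC_0→13.25 (IV):
  [0→6]: (83.81+16.19)/2 × 6 = 300.0
  [6→12]: (16.19+3.13)/2 × 6 = 57.96
  [12→12.25]: (3.13+2.92)/2 × 0.25 = 0.75625
  [12.25→13.25]: (2.92+2.22)/2 × 1 = 2.57
  Sum = 361.28625 µg/mL·hr
IV tail: 2.22/0.274 = 8.102; AUC_iv,0→∞ = 361.28625 + 8.102 = 369.38825 µg/mL·hr
Trapezoidal AUC_0→9.75 (intramuscular injection):
  [0→1.5]: (0.00+35.60)/2 × 1.5 = 26.7
  [1.5→2.5]: (35.60+34.84)/2 × 1 = 35.22
  [2.5→2.75]: (34.84+33.72)/2 × 0.25 = 8.57
  [2.75→3.25]: (33.72+31.02)/2 × 0.5 = 16.185
  [3.25→3.75]: (31.02+28.07)/2 × 0.5 = 14.7725
  [3.75→9.75]: (28.07+5.92)/2 × 6 = 101.97
  Sum = 203.4175 µg/mL·hr
intramuscular injection tail: 5.92/0.274 = 21.606; AUC_ev,0→∞ = 203.4175 + 21.606 = 225.0235 µg/mL·hr
F = (AUC_ev/D_ev)/(AUC_iv/D_iv) = (225.0235/25)/(369.38825/25) = 9.00094/14.77553 = 0.6092

F = 0.609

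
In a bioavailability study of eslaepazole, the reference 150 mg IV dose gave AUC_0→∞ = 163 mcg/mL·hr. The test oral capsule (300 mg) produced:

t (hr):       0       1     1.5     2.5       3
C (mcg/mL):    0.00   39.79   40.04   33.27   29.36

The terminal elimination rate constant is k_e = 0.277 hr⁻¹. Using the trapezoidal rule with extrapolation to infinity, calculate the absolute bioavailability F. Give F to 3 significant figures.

Trapezoidal AUC_0→3 (oral capsule):
  [0→1]: (0.00+39.79)/2 × 1 = 19.895
  [1→1.5]: (39.79+40.04)/2 × 0.5 = 19.9575
  [1.5→2.5]: (40.04+33.27)/2 × 1 = 36.655
  [2.5→3]: (33.27+29.36)/2 × 0.5 = 15.6575
  Sum = 92.165 mcg/mL·hr
Tail: C_last/k_e = 29.36/0.277 = 105.993
AUC_0→∞ (oral capsule) = 92.165 + 105.993 = 198.158 mcg/mL·hr
F = (AUC_ev/D_ev)/(AUC_iv/D_iv) = (198.158/300)/(163/150) = 0.660527/1.08667 = 0.6078

F = 0.608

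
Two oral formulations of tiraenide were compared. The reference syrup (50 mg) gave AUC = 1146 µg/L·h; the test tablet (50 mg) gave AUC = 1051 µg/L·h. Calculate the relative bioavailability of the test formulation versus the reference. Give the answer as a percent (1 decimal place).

F_rel = 91.7%

F_rel = (AUC_test/D_test) / (AUC_ref/D_ref)
      = (1051/50) / (1146/50)
      = 21.02 / 22.92 = 0.9171 = 91.71%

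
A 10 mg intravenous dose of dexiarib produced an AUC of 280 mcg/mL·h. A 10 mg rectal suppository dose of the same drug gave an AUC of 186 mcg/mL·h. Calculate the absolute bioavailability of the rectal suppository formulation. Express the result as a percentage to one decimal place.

F = 66.4%

F = (AUC_ev / D_ev) / (AUC_iv / D_iv)
  = (186/10) / (280/10)
  = 18.6 / 28 = 0.6643
  = 66.43%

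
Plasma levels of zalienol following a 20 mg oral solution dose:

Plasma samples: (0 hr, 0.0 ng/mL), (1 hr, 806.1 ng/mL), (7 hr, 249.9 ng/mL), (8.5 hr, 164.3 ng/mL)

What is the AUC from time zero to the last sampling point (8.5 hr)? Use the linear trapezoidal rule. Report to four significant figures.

AUC = 3882 ng/mL·hr

Trapezoidal AUC_0→8.5:
  [0→1]: (0.0+806.1)/2 × 1 = 403.05
  [1→7]: (806.1+249.9)/2 × 6 = 3168.0
  [7→8.5]: (249.9+164.3)/2 × 1.5 = 310.65
  Sum = 3881.7 ng/mL·hr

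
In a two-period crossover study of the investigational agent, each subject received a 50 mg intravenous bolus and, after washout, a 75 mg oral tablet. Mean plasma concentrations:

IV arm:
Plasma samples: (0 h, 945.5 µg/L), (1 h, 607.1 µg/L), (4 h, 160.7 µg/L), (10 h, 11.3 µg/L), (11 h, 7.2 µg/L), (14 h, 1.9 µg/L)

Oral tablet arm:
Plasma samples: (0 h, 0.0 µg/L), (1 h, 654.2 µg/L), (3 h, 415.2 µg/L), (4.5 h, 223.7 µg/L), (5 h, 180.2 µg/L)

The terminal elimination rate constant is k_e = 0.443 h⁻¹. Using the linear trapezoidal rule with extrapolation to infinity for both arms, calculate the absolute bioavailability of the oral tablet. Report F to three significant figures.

Trapezoidal AUC_0→14 (IV):
  [0→1]: (945.5+607.1)/2 × 1 = 776.3
  [1→4]: (607.1+160.7)/2 × 3 = 1151.7
  [4→10]: (160.7+11.3)/2 × 6 = 516.0
  [10→11]: (11.3+7.2)/2 × 1 = 9.25
  [11→14]: (7.2+1.9)/2 × 3 = 13.65
  Sum = 2466.9 µg/L·h
IV tail: 1.9/0.443 = 4.289; AUC_iv,0→∞ = 2466.9 + 4.289 = 2471.189 µg/L·h
Trapezoidal AUC_0→5 (oral tablet):
  [0→1]: (0.0+654.2)/2 × 1 = 327.1
  [1→3]: (654.2+415.2)/2 × 2 = 1069.4
  [3→4.5]: (415.2+223.7)/2 × 1.5 = 479.175
  [4.5→5]: (223.7+180.2)/2 × 0.5 = 100.975
  Sum = 1976.65 µg/L·h
oral tablet tail: 180.2/0.443 = 406.772; AUC_ev,0→∞ = 1976.65 + 406.772 = 2383.422 µg/L·h
F = (AUC_ev/D_ev)/(AUC_iv/D_iv) = (2383.422/75)/(2471.189/50) = 31.77896/49.42378 = 0.6430

F = 0.643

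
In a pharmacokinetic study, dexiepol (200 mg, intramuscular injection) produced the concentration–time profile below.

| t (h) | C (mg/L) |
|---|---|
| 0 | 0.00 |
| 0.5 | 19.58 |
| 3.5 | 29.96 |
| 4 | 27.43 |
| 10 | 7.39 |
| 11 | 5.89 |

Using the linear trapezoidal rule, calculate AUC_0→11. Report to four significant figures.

AUC = 204.7 mg/L·h

Trapezoidal AUC_0→11:
  [0→0.5]: (0.00+19.58)/2 × 0.5 = 4.895
  [0.5→3.5]: (19.58+29.96)/2 × 3 = 74.31
  [3.5→4]: (29.96+27.43)/2 × 0.5 = 14.3475
  [4→10]: (27.43+7.39)/2 × 6 = 104.46
  [10→11]: (7.39+5.89)/2 × 1 = 6.64
  Sum = 204.6525 mg/L·h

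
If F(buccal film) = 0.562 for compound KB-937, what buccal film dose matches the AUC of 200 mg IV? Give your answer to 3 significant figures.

For equal systemic exposure: F × D_ev = D_iv
D_ev = D_iv / F = 200 / 0.562 = 355.872 mg

D_buccal = 356 mg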